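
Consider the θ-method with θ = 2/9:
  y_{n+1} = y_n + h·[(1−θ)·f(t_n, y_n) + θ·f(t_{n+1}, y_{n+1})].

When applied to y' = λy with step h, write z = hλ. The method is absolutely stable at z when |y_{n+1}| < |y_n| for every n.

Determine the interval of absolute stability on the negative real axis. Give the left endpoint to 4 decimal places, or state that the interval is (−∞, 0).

On y'=λy, z=hλ:
  y_{n+1} = y_n + z·[7/9·y_n + 2/9·y_{n+1}] ⇒ (1 − 2/9z)y_{n+1} = (1 + 7/9z)y_n
  so R(z) = (1 + 7/9z)/(1 − 2/9z).

Need |R(x)|<1, x<0.
x=-0.55: |R|=0.5099
R=−1: 1+7/9x = −1+2/9x ⇒ -5/9x=2 ⇒ x=2/(-5/9)=-3.6000
Confirm numerically:
  x=-3.277: |R|=0.89617 <1
  x=-1.801: |R|=0.28622 <1
  x=-1.661: |R|=0.21320 <1
  x=-3.995: |R|=1.11624 >1
  x=-3.906: |R|=1.09101 >1
So |R|<1 on (-3.6000, 0).

z∈(-3.6000,0).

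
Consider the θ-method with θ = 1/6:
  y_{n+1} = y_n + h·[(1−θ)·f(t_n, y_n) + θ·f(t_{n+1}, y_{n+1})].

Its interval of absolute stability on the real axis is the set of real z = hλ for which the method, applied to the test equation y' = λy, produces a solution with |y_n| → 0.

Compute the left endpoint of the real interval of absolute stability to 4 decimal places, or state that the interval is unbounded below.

Set f=λy, z=hλ:
  y_{n+1} = y_n + z·[5/6·y_n + 1/6·y_{n+1}] ⇒ (1 − 1/6z)y_{n+1} = (1 + 5/6z)y_n
  ⇒ R(z) = (1 + 5/6z)/(1 − 1/6z).

Solve |R(x)|<1 on ℝ⁻.
x=-0.56: |R|=0.4878
R=−1: 1+5/6x = −1+1/6x ⇒ -2/3x=2 ⇒ x=2/(-2/3)=-3.0000
Confirm numerically:
  x=-2.673: |R|=0.84919 <1
  x=-1.568: |R|=0.24313 <1
  x=-1.436: |R|=0.15869 <1
  x=-3.094: |R|=1.04135 >1
  x=-3.062: |R|=1.02737 >1
Stable set (-3.0000, 0).

left endpoint -3.0000.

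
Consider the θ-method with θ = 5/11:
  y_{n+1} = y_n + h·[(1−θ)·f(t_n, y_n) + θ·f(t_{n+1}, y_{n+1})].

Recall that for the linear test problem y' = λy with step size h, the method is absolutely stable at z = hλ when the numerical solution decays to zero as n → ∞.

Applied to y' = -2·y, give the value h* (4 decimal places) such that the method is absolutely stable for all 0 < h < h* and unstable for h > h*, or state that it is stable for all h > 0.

(-22.0000,0); λ=-2 ⇒ h* = (22)/2 = 11.0000.

With y'=λy (z=hλ):
  y_{n+1} = y_n + z·[6/11·y_n + 5/11·y_{n+1}] ⇒ (1 − 5/11z)y_{n+1} = (1 + 6/11z)y_n
  ⇒ R(z) = (1 + 6/11z)/(1 − 5/11z).

Need |R(x)|<1, x<0.
x=-1.04: |R|=0.2938
R=−1: 1+6/11x = −1+5/11x ⇒ -1/11x=2 ⇒ x=2/(-1/11)=-22.0000
Confirm numerically:
  x=-19.292: |R|=0.97480 <1
  x=-17.702: |R|=0.95681 <1
  x=-12.729: |R|=0.87580 <1
  x=-10.794: |R|=0.82752 <1
  x=-22.219: |R|=1.00179 >1
  x=-22.129: |R|=1.00106 >1
Interval (-22.0000, 0).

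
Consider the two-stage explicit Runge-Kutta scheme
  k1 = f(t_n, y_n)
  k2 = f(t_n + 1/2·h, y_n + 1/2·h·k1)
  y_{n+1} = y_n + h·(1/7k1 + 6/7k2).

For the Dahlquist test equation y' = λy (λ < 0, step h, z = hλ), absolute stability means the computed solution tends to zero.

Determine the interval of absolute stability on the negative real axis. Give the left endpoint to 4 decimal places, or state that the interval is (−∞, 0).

(-2.3333, 0).

On y'=λy, z=hλ:
  k1=λy_n ⇒ h·k1=z·y_n;  k2=λ(1+1/2z)y_n ⇒ h·k2=z(1+1/2z)y_n
  y_{n+1}/y_n = 1 + 1/7z + 6/7z(1+1/2z) = 1 + z + 3/7z²
  R(z) = 1 + z + 3/7z².

Need |R(x)|<1, x<0.
x=-1.61: |R|=0.5009
R=1: x+3/7x²=0 ⇒ x=−7/3=-2.3333; min R=1−1/(4·3/7)=0.4167>−1
Confirm numerically:
  x=-2.129: |R|=0.81356 <1
  x=-2.112: |R|=0.79966 <1
  x=-1.464: |R|=0.45456 <1
  x=-2.795: |R|=1.55301 >1
  x=-2.766: |R|=1.51290 >1
  x=-2.519: |R|=1.20044 >1
Stable set (-2.3333, 0).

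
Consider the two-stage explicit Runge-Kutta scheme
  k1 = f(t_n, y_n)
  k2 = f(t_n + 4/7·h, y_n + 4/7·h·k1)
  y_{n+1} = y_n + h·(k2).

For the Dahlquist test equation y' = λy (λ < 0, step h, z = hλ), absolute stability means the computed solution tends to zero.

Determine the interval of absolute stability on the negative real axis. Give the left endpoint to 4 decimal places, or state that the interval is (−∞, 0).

On y'=λy, z=hλ:
  k1=λy_n ⇒ h·k1=z·y_n;  k2=λ(1+4/7z)y_n ⇒ h·k2=z(1+4/7z)y_n
  y_{n+1}/y_n = 1 + z(1+4/7z) = 1 + z + 4/7z²
  ⇒ R(z) = 1 + z + 4/7z².

Find x<0 with |R(x)|<1.
x=-1.07: |R|=0.5842
R=1: x+4/7x²=0 ⇒ x=−7/4=-1.7500; min R=1−1/(4·4/7)=0.5625>−1
Confirm numerically:
  x=-1.693: |R|=0.94486 <1
  x=-1.618: |R|=0.87796 <1
  x=-0.824: |R|=0.56399 <1
  x=-2.235: |R|=1.61941 >1
  x=-1.826: |R|=1.07930 >1
Stable set (-1.7500, 0).

z∈(-1.7500,0).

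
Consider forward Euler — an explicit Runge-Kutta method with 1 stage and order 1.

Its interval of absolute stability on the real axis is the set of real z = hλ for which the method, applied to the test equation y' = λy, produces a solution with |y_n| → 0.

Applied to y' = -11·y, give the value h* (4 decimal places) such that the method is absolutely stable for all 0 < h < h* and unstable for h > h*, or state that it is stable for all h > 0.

(-2.0000,0); λ=-11 ⇒ h* = 0.1818.

With y'=λy (z=hλ):
  order 1, 1-stage ⇒ R(z)=1+z
  (e.g. R(-0.69)=0.31000, |R|=0.31000)

Find x<0 with |R(x)|<1.
x=-0.69: |R|=0.3100
|R(-2.36)|=1.3600 |R(-1.9)|=0.9000 |R(-1.25)|=0.2500
Bisect:
  x_lo=-2.4287 |R|=1.4287  x_hi=-0.2222 |R|=0.7778
  mid=-1.32545 |R|=0.32545 →hi
  mid=-1.87708 |R|=0.87708 →hi
  mid=-2.15289 |R|=1.15289 →lo
  mid=-2.01498 |R|=1.01498 →lo
  mid=-1.94603 |R|=0.94603 →hi
  mid=-1.98051 |R|=0.98051 →hi
  mid=-1.99775 |R|=0.99775 →hi
  mid=-2.00636 |R|=1.00636 →lo
  ...
  [-2.00003,-1.99990] ⇒ x*=-2.0000
So |R|<1 on (-2.0000, 0).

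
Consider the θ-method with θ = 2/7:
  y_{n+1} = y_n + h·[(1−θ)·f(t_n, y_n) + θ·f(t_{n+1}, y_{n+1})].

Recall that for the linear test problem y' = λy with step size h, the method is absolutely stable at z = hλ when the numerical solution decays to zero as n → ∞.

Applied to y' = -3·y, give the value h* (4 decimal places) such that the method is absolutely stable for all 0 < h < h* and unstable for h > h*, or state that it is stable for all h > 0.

With y'=λy (z=hλ):
  y_{n+1} = y_n + z·[5/7·y_n + 2/7·y_{n+1}] ⇒ (1 − 2/7z)y_{n+1} = (1 + 5/7z)y_n
  Hence R(z) = (1 + 5/7z)/(1 − 2/7z).

Need |R(x)|<1, x<0.
x=-0.88: |R|=0.2968
R=−1: 1+5/7x = −1+2/7x ⇒ -3/7x=2 ⇒ x=2/(-3/7)=-4.6667
Confirm numerically:
  x=-4.397: |R|=0.94878 <1
  x=-3.745: |R|=0.80918 <1
  x=-3.009: |R|=0.61799 <1
  x=-2.292: |R|=0.38501 <1
  x=-5.042: |R|=1.06591 >1
  x=-4.933: |R|=1.04737 >1
So |R|<1 on (-4.6667, 0).

(-4.6667,0); λ=-3 ⇒ h* = (14/3)/3 = 1.5556.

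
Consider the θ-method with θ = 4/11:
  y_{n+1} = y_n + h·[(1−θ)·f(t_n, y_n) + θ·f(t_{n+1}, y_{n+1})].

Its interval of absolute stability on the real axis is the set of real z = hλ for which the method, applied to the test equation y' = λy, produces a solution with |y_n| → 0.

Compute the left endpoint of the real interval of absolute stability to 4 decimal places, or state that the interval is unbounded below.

z* = -7.3333.

Test eqn y'=λy, z=hλ:
  y_{n+1} = y_n + z·[7/11·y_n + 4/11·y_{n+1}] ⇒ (1 − 4/11z)y_{n+1} = (1 + 7/11z)y_n
  Hence R(z) = (1 + 7/11z)/(1 − 4/11z).

Solve |R(x)|<1 on ℝ⁻.
x=-1.39: |R|=0.0767
R=−1: 1+7/11x = −1+4/11x ⇒ -3/11x=2 ⇒ x=2/(-3/11)=-7.3333
Confirm numerically:
  x=-7.152: |R|=0.98627 <1
  x=-5.460: |R|=0.82887 <1
  x=-4.954: |R|=0.76837 <1
  x=-3.888: |R|=0.61073 <1
  x=-7.587: |R|=1.01840 >1
  x=-7.565: |R|=1.01684 >1
  x=-7.411: |R|=1.00573 >1
So |R|<1 on (-7.3333, 0).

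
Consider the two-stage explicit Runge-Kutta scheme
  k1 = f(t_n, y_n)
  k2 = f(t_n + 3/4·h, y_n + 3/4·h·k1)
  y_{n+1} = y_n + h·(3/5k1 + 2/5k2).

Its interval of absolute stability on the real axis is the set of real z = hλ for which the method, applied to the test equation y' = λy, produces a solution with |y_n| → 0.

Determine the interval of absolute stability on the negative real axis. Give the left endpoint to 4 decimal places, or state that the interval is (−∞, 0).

Test eqn y'=λy, z=hλ:
  k1=λy_n ⇒ h·k1=z·y_n;  k2=λ(1+3/4z)y_n ⇒ h·k2=z(1+3/4z)y_n
  y_{n+1}/y_n = 1 + 3/5z + 2/5z(1+3/4z) = 1 + z + 3/10z²
  ⇒ R(z) = 1 + z + 3/10z².

Find x<0 with |R(x)|<1.
x=-0.97: |R|=0.3123
R=1: x+3/10x²=0 ⇒ x=−10/3=-3.3333; min R=1−1/(4·3/10)=0.1667>−1
Confirm numerically:
  x=-3.032: |R|=0.72591 <1
  x=-2.563: |R|=0.40769 <1
  x=-2.019: |R|=0.20391 <1
  x=-1.716: |R|=0.16740 <1
  x=-3.601: |R|=1.28916 >1
  x=-3.384: |R|=1.05144 >1
So |R|<1 on (-3.3333, 0).

(-3.3333, 0).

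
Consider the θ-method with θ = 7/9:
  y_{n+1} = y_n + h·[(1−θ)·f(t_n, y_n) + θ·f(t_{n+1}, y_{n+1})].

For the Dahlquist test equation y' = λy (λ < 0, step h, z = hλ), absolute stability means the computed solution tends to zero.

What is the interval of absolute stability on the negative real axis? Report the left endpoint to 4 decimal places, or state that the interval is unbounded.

On y'=λy, z=hλ:
  y_{n+1} = y_n + z·[2/9·y_n + 7/9·y_{n+1}] ⇒ (1 − 7/9z)y_{n+1} = (1 + 2/9z)y_n
  R(z) = (1 + 2/9z)/(1 − 7/9z).

Solve |R(x)|<1 on ℝ⁻.
x=-0.52: |R|=0.6297
x=-2: |R|=0.2174
x=-10: |R|=0.1392
x=-100: |R|=0.2694
θ=7/9≥1/2 ⇒ |1+2/9x|<|1−7/9x| ∀x<0 ⇒ stable on all of ℝ⁻.

(−∞, 0) — no finite endpoint.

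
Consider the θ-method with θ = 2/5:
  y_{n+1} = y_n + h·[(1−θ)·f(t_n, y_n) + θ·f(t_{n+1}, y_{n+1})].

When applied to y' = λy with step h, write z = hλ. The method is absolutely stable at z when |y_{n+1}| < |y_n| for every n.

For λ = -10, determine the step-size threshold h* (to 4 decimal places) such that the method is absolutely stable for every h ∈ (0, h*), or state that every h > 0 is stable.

Test eqn y'=λy, z=hλ:
  y_{n+1} = y_n + z·[3/5·y_n + 2/5·y_{n+1}] ⇒ (1 − 2/5z)y_{n+1} = (1 + 3/5z)y_n
  Hence R(z) = (1 + 3/5z)/(1 − 2/5z).

Need |R(x)|<1, x<0.
x=-1.05: |R|=0.2606
R=−1: 1+3/5x = −1+2/5x ⇒ -1/5x=2 ⇒ x=2/(-1/5)=-10.0000
Confirm numerically:
  x=-9.525: |R|=0.98025 <1
  x=-9.429: |R|=0.97607 <1
  x=-8.793: |R|=0.94656 <1
  x=-10.330: |R|=1.01286 >1
  x=-10.204: |R|=1.00803 >1
  x=-10.165: |R|=1.00651 >1
Interval (-10.0000, 0).

(-10.0000,0); λ=-10 ⇒ h* = (10)/10 = 1.0000.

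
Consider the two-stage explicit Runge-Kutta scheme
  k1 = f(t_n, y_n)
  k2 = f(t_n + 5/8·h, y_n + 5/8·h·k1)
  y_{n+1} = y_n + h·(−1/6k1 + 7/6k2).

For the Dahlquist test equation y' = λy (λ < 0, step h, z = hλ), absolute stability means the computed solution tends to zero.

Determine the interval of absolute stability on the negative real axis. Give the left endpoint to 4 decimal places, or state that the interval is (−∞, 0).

With y'=λy (z=hλ):
  k1=λy_n ⇒ h·k1=z·y_n;  k2=λ(1+5/8z)y_n ⇒ h·k2=z(1+5/8z)y_n
  y_{n+1}/y_n = 1 − 1/6z + 7/6z(1+5/8z) = 1 + z + 35/48z²
  ⇒ R(z) = 1 + z + 35/48z².

Boundary: |R(x)|=1, x<0.
x=-0.68: |R|=0.6572
R=1: x+35/48x²=0 ⇒ x=−48/35=-1.3714; min R=1−1/(4·35/48)=0.6571>−1
Confirm numerically:
  x=-1.342: |R|=0.97120 <1
  x=-0.904: |R|=0.69189 <1
  x=-0.853: |R|=0.67755 <1
  x=-0.825: |R|=0.67129 <1
  x=-1.790: |R|=1.54632 >1
  x=-1.427: |R|=1.05782 >1
Interval (-1.3714, 0).

(-1.3714, 0).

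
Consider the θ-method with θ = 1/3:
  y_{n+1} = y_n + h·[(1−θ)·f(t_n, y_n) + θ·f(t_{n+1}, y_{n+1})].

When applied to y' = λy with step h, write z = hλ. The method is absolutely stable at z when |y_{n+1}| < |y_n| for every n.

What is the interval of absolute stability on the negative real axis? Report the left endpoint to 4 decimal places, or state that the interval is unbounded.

Test eqn y'=λy, z=hλ:
  y_{n+1} = y_n + z·[2/3·y_n + 1/3·y_{n+1}] ⇒ (1 − 1/3z)y_{n+1} = (1 + 2/3z)y_n
  Hence R(z) = (1 + 2/3z)/(1 − 1/3z).

Solve |R(x)|<1 on ℝ⁻.
x=-0.36: |R|=0.6786
R=−1: 1+2/3x = −1+1/3x ⇒ -1/3x=2 ⇒ x=2/(-1/3)=-6.0000
Confirm numerically:
  x=-5.479: |R|=0.93855 <1
  x=-4.249: |R|=0.75845 <1
  x=-3.994: |R|=0.71318 <1
  x=-6.357: |R|=1.03815 >1
  x=-6.167: |R|=1.01822 >1
Stable set (-6.0000, 0).

z∈(-6.0000,0).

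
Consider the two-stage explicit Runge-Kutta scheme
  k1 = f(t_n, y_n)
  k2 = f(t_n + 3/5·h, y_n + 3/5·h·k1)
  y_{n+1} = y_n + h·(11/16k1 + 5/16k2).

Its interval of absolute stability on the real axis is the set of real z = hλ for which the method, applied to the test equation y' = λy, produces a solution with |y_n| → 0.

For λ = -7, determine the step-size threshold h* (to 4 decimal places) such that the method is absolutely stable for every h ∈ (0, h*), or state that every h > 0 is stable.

On y'=λy, z=hλ:
  k1=λy_n ⇒ h·k1=z·y_n;  k2=λ(1+3/5z)y_n ⇒ h·k2=z(1+3/5z)y_n
  y_{n+1}/y_n = 1 + 11/16z + 5/16z(1+3/5z) = 1 + z + 3/16z²
  ⇒ R(z) = 1 + z + 3/16z².

Find x<0 with |R(x)|<1.
x=-0.64: |R|=0.4368
R=1: x+3/16x²=0 ⇒ x=−16/3=-5.3333; min R=1−1/(4·3/16)=-0.3333>−1
Confirm numerically:
  x=-3.979: |R|=0.01042 <1
  x=-3.351: |R|=0.24552 <1
  x=-2.868: |R|=0.32573 <1
  x=-2.573: |R|=0.33169 <1
  x=-5.898: |R|=1.62445 >1
  x=-5.641: |R|=1.32542 >1
So |R|<1 on (-5.3333, 0).

(-5.3333,0); λ=-7 ⇒ h* = (16/3)/7 = 0.7619.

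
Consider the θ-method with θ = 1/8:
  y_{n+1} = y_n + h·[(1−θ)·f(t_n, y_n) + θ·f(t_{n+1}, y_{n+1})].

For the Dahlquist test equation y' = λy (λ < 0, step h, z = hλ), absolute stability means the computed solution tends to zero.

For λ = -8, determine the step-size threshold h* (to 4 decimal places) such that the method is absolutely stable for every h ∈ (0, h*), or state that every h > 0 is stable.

Test eqn y'=λy, z=hλ:
  y_{n+1} = y_n + z·[7/8·y_n + 1/8·y_{n+1}] ⇒ (1 − 1/8z)y_{n+1} = (1 + 7/8z)y_n
  Hence R(z) = (1 + 7/8z)/(1 − 1/8z).

Solve |R(x)|<1 on ℝ⁻.
x=-1.14: |R|=0.0022
R=−1: 1+7/8x = −1+1/8x ⇒ -3/4x=2 ⇒ x=2/(-3/4)=-2.6667
Confirm numerically:
  x=-1.636: |R|=0.35824 <1
  x=-1.468: |R|=0.24039 <1
  x=-1.457: |R|=0.23253 <1
  x=-3.240: |R|=1.30605 >1
  x=-3.146: |R|=1.25803 >1
Interval (-2.6667, 0).

(-2.6667,0); λ=-8 ⇒ h* = (8/3)/8 = 0.3333.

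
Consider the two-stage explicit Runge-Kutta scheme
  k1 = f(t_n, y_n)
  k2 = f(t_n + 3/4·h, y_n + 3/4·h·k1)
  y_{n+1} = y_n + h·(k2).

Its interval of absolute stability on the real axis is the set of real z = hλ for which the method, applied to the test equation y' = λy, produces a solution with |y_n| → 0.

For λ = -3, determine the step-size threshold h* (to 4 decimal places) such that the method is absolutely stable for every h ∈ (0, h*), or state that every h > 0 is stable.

(-1.3333,0); λ=-3 ⇒ h* = (4/3)/3 = 0.4444.

Test eqn y'=λy, z=hλ:
  k1=λy_n ⇒ h·k1=z·y_n;  k2=λ(1+3/4z)y_n ⇒ h·k2=z(1+3/4z)y_n
  y_{n+1}/y_n = 1 + z(1+3/4z) = 1 + z + 3/4z²
  R(z) = 1 + z + 3/4z².

Boundary: |R(x)|=1, x<0.
x=-1.67: |R|=1.4217
R=1: x+3/4x²=0 ⇒ x=−4/3=-1.3333; min R=1−1/(4·3/4)=0.6667>−1
Confirm numerically:
  x=-1.304: |R|=0.97131 <1
  x=-1.291: |R|=0.95901 <1
  x=-0.925: |R|=0.71672 <1
  x=-0.621: |R|=0.66823 <1
  x=-1.755: |R|=1.55502 >1
  x=-1.695: |R|=1.45977 >1
  x=-1.467: |R|=1.14707 >1
Interval (-1.3333, 0).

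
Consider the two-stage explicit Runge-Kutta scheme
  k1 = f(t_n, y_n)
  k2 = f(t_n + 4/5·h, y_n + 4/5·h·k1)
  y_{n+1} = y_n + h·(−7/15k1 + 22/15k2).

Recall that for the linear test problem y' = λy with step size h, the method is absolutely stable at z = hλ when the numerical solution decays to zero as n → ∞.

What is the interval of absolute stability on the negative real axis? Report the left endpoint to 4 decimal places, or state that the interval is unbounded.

Test eqn y'=λy, z=hλ:
  k1=λy_n ⇒ h·k1=z·y_n;  k2=λ(1+4/5z)y_n ⇒ h·k2=z(1+4/5z)y_n
  y_{n+1}/y_n = 1 − 7/15z + 22/15z(1+4/5z) = 1 + z + 88/75z²
  Hence R(z) = 1 + z + 88/75z².

Boundary: |R(x)|=1, x<0.
x=-0.78: |R|=0.9339
R=1: x+88/75x²=0 ⇒ x=−75/88=-0.8523; min R=1−1/(4·88/75)=0.7869>−1
Confirm numerically:
  x=-0.672: |R|=0.85786 <1
  x=-0.580: |R|=0.81471 <1
  x=-0.478: |R|=0.79009 <1
  x=-1.237: |R|=1.55840 >1
  x=-1.135: |R|=1.37652 >1
Interval (-0.8523, 0).

z∈(-0.8523,0).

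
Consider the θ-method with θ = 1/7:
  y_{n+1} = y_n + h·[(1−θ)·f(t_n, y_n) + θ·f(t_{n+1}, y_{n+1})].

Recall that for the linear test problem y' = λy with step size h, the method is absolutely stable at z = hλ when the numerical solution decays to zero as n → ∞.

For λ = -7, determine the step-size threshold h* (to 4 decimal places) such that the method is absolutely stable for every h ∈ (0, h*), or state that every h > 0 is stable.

(-2.8000,0); λ=-7 ⇒ h* = (14/5)/7 = 0.4000.

On y'=λy, z=hλ:
  y_{n+1} = y_n + z·[6/7·y_n + 1/7·y_{n+1}] ⇒ (1 − 1/7z)y_{n+1} = (1 + 6/7z)y_n
  ⇒ R(z) = (1 + 6/7z)/(1 − 1/7z).

Solve |R(x)|<1 on ℝ⁻.
x=-1.21: |R|=0.0317
R=−1: 1+6/7x = −1+1/7x ⇒ -5/7x=2 ⇒ x=2/(-5/7)=-2.8000
Confirm numerically:
  x=-2.422: |R|=0.79941 <1
  x=-2.324: |R|=0.74474 <1
  x=-2.213: |R|=0.68143 <1
  x=-2.029: |R|=0.57304 <1
  x=-3.398: |R|=1.28756 >1
  x=-3.249: |R|=1.21905 >1
  x=-2.920: |R|=1.06048 >1
So |R|<1 on (-2.8000, 0).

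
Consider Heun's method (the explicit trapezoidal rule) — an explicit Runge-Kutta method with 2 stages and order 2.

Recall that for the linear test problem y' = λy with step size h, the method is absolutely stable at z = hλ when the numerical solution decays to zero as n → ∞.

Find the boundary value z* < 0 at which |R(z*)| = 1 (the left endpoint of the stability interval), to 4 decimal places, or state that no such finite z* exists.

Set f=λy, z=hλ:
  order 2, 2-stage ⇒ R(z)=1+z+z^2/2
  (e.g. R(-0.5)=0.62500, |R|=0.62500)

Need |R(x)|<1, x<0.
x=-0.5: |R|=0.6250
|R(-2.28)|=1.3192 |R(-1.69)|=0.7380 |R(-0.82)|=0.5162
Bisect:
  x_lo=-2.8496 |R|=2.2106  x_hi=-0.1684 |R|=0.8457
  mid=-1.50904 |R|=0.62956 →hi
  mid=-2.17935 |R|=1.19543 →lo
  mid=-1.84419 |R|=0.85633 →hi
  mid=-2.01177 |R|=1.01184 →lo
  mid=-1.92798 |R|=0.93058 →hi
  mid=-1.96988 |R|=0.97033 →hi
  mid=-1.99082 |R|=0.99087 →hi
  ...
  [-2.00015,-1.99999] ⇒ x*=-2.0000
Stable set (-2.0000, 0).

left endpoint -2.0000.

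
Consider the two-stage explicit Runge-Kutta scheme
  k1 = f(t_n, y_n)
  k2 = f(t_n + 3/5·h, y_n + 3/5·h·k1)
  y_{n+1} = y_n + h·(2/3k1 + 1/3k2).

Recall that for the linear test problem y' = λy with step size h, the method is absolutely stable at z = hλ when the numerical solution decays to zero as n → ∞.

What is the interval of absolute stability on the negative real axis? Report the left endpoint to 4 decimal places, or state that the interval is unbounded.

Test eqn y'=λy, z=hλ:
  k1=λy_n ⇒ h·k1=z·y_n;  k2=λ(1+3/5z)y_n ⇒ h·k2=z(1+3/5z)y_n
  y_{n+1}/y_n = 1 + 2/3z + 1/3z(1+3/5z) = 1 + z + 1/5z²
  so R(z) = 1 + z + 1/5z².

Need |R(x)|<1, x<0.
x=-0.96: |R|=0.2243
R=1: x+1/5x²=0 ⇒ x=−5=-5.0000; min R=1−1/(4·1/5)=-0.2500>−1
Confirm numerically:
  x=-2.748: |R|=0.23770 <1
  x=-2.173: |R|=0.22861 <1
  x=-2.063: |R|=0.21181 <1
  x=-5.582: |R|=1.64974 >1
  x=-5.532: |R|=1.58860 >1
  x=-5.394: |R|=1.42505 >1
Interval (-5.0000, 0).

z∈(-5.0000,0).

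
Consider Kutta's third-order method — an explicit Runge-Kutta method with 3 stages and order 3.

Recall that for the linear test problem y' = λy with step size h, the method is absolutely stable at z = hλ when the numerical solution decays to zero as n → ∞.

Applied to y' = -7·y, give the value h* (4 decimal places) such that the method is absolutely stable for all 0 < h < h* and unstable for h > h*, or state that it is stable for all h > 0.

On y'=λy, z=hλ:
  order 3, 3-stage ⇒ R(z)=1+z+z^2/2+z^3/6
  (e.g. R(-1.38)=0.13419, |R|=0.13419)

Need |R(x)|<1, x<0.
x=-1.38: |R|=0.1342
|R(-1.58)|=0.0108 |R(-1.21)|=0.2268 |R(-0.91)|=0.3785
Bisect:
  x_lo=-3.2856 |R|=2.7994  x_hi=-0.3368 |R|=0.7136
  mid=-1.81118 |R|=0.16122 →hi
  mid=-2.54838 |R|=1.05956 →lo
  mid=-2.17978 |R|=0.53024 →hi
  mid=-2.36408 |R|=0.77173 →hi
  mid=-2.45623 |R|=0.90946 →hi
  mid=-2.50231 |R|=0.98292 →hi
  mid=-2.52534 |R|=1.02083 →lo
  mid=-2.51382 |R|=1.00177 →lo
  ...
  [-2.51292,-2.51274] ⇒ x*=-2.5127
So |R|<1 on (-2.5127, 0).

(-2.5127,0); λ=-7 ⇒ h* = 0.3590.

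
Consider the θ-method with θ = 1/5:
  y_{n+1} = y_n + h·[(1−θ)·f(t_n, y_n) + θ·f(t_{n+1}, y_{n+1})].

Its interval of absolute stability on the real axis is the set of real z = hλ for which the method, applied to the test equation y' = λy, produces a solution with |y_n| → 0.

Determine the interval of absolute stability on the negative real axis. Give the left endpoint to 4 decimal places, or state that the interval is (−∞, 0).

z∈(-3.3333,0).

With y'=λy (z=hλ):
  y_{n+1} = y_n + z·[4/5·y_n + 1/5·y_{n+1}] ⇒ (1 − 1/5z)y_{n+1} = (1 + 4/5z)y_n
  R(z) = (1 + 4/5z)/(1 − 1/5z).

Need |R(x)|<1, x<0.
x=-1.61: |R|=0.2179
R=−1: 1+4/5x = −1+1/5x ⇒ -3/5x=2 ⇒ x=2/(-3/5)=-3.3333
Confirm numerically:
  x=-2.804: |R|=0.79651 <1
  x=-2.622: |R|=0.72002 <1
  x=-1.427: |R|=0.11016 <1
  x=-3.673: |R|=1.11749 >1
  x=-3.432: |R|=1.03510 >1
  x=-3.357: |R|=1.00850 >1
So |R|<1 on (-3.3333, 0).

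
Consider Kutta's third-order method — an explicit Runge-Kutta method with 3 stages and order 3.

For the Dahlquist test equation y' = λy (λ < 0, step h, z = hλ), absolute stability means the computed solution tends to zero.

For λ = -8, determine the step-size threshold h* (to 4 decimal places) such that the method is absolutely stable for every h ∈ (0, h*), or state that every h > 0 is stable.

(-2.5127,0); λ=-8 ⇒ h* = 0.3141.

Test eqn y'=λy, z=hλ:
  order 3, 3-stage ⇒ R(z)=1+z+z^2/2+z^3/6
  (e.g. R(-1.57)=0.01747, |R|=0.01747)

Solve |R(x)|<1 on ℝ⁻.
x=-1.57: |R|=0.0175
|R(-2.34)|=0.7377 |R(-1.81)|=0.1602 |R(-0.52)|=0.5918
Bisect:
  x_lo=-3.0371 |R|=2.0940  x_hi=-0.3390 |R|=0.7120
  mid=-1.68802 |R|=0.06496 →hi
  mid=-2.36254 |R|=0.76954 →hi
  mid=-2.69980 |R|=1.33512 →lo
  mid=-2.53117 |R|=1.03056 →lo
  mid=-2.44686 |R|=0.89491 →hi
  mid=-2.48902 |R|=0.96141 →hi
  mid=-2.51010 |R|=0.99565 →hi
  mid=-2.52063 |R|=1.01302 →lo
  mid=-2.51537 |R|=1.00431 →lo
  ...
  [-2.51289,-2.51273] ⇒ x*=-2.5127
Interval (-2.5127, 0).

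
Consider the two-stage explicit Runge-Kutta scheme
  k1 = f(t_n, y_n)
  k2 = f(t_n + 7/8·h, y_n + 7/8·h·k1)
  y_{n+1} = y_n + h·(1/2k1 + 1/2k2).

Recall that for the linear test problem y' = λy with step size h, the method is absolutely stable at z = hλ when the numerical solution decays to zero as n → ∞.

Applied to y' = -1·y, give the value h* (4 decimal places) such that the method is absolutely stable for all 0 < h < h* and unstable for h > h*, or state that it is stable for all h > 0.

Set f=λy, z=hλ:
  k1=λy_n ⇒ h·k1=z·y_n;  k2=λ(1+7/8z)y_n ⇒ h·k2=z(1+7/8z)y_n
  y_{n+1}/y_n = 1 + 1/2z + 1/2z(1+7/8z) = 1 + z + 7/16z²
  R(z) = 1 + z + 7/16z².

Solve |R(x)|<1 on ℝ⁻.
x=-0.57: |R|=0.5721
R=1: x+7/16x²=0 ⇒ x=−16/7=-2.2857; min R=1−1/(4·7/16)=0.4286>−1
Confirm numerically:
  x=-1.592: |R|=0.51683 <1
  x=-1.258: |R|=0.43437 <1
  x=-0.993: |R|=0.43840 <1
  x=-2.752: |R|=1.56141 >1
  x=-2.561: |R|=1.30844 >1
  x=-2.325: |R|=1.03996 >1
So |R|<1 on (-2.2857, 0).

(-2.2857,0); λ=-1 ⇒ h* = (16/7)/1 = 2.2857.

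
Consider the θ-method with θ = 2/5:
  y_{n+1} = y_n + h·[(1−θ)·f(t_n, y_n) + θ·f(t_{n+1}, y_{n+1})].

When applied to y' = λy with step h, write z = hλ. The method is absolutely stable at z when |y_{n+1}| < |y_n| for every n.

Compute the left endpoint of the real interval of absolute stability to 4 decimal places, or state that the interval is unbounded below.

left endpoint -10.0000.

On y'=λy, z=hλ:
  y_{n+1} = y_n + z·[3/5·y_n + 2/5·y_{n+1}] ⇒ (1 − 2/5z)y_{n+1} = (1 + 3/5z)y_n
  R(z) = (1 + 3/5z)/(1 − 2/5z).

Boundary: |R(x)|=1, x<0.
x=-0.93: |R|=0.3222
R=−1: 1+3/5x = −1+2/5x ⇒ -1/5x=2 ⇒ x=2/(-1/5)=-10.0000
Confirm numerically:
  x=-9.809: |R|=0.99224 <1
  x=-9.803: |R|=0.99199 <1
  x=-4.448: |R|=0.60046 <1
  x=-10.564: |R|=1.02159 >1
  x=-10.413: |R|=1.01599 >1
  x=-10.098: |R|=1.00389 >1
So |R|<1 on (-10.0000, 0).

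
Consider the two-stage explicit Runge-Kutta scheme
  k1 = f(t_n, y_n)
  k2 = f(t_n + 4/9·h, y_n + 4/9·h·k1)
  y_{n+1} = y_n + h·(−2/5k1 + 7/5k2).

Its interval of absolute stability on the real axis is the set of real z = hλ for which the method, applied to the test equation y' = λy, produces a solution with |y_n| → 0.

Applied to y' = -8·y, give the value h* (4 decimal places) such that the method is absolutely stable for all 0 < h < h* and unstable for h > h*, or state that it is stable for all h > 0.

On y'=λy, z=hλ:
  k1=λy_n ⇒ h·k1=z·y_n;  k2=λ(1+4/9z)y_n ⇒ h·k2=z(1+4/9z)y_n
  y_{n+1}/y_n = 1 − 2/5z + 7/5z(1+4/9z) = 1 + z + 28/45z²
  R(z) = 1 + z + 28/45z².

Need |R(x)|<1, x<0.
x=-1: |R|=0.6222
R=1: x+28/45x²=0 ⇒ x=−45/28=-1.6071; min R=1−1/(4·28/45)=0.5982>−1
Confirm numerically:
  x=-0.831: |R|=0.59868 <1
  x=-0.769: |R|=0.59896 <1
  x=-0.657: |R|=0.61158 <1
  x=-2.048: |R|=1.56179 >1
  x=-1.760: |R|=1.16740 >1
  x=-1.684: |R|=1.08053 >1
So |R|<1 on (-1.6071, 0).

(-1.6071,0); λ=-8 ⇒ h* = (45/28)/8 = 0.2009.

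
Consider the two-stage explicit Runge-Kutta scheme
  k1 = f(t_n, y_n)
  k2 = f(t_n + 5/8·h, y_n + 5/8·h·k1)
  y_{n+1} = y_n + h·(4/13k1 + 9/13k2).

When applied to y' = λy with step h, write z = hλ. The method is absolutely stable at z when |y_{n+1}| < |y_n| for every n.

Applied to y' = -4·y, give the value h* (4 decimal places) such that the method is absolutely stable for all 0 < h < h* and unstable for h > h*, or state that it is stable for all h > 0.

(-2.3111,0); λ=-4 ⇒ h* = (104/45)/4 = 0.5778.

With y'=λy (z=hλ):
  k1=λy_n ⇒ h·k1=z·y_n;  k2=λ(1+5/8z)y_n ⇒ h·k2=z(1+5/8z)y_n
  y_{n+1}/y_n = 1 + 4/13z + 9/13z(1+5/8z) = 1 + z + 45/104z²
  so R(z) = 1 + z + 45/104z².

Solve |R(x)|<1 on ℝ⁻.
x=-0.41: |R|=0.6627
R=1: x+45/104x²=0 ⇒ x=−104/45=-2.3111; min R=1−1/(4·45/104)=0.4222>−1
Confirm numerically:
  x=-1.475: |R|=0.46638 <1
  x=-1.280: |R|=0.42892 <1
  x=-1.252: |R|=0.42625 <1
  x=-1.203: |R|=0.42320 <1
  x=-2.563: |R|=1.27934 >1
  x=-2.426: |R|=1.12060 >1
Interval (-2.3111, 0).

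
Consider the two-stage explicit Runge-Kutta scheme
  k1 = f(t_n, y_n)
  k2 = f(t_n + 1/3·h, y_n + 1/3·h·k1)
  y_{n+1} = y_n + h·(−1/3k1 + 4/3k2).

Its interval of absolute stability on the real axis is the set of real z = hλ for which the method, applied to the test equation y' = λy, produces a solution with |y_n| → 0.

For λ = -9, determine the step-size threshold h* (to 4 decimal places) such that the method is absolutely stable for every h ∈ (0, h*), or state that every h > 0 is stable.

(-2.2500,0); λ=-9 ⇒ h* = (9/4)/9 = 0.2500.

On y'=λy, z=hλ:
  k1=λy_n ⇒ h·k1=z·y_n;  k2=λ(1+1/3z)y_n ⇒ h·k2=z(1+1/3z)y_n
  y_{n+1}/y_n = 1 − 1/3z + 4/3z(1+1/3z) = 1 + z + 4/9z²
  R(z) = 1 + z + 4/9z².

Solve |R(x)|<1 on ℝ⁻.
x=-0.44: |R|=0.6460
R=1: x+4/9x²=0 ⇒ x=−9/4=-2.2500; min R=1−1/(4·4/9)=0.4375>−1
Confirm numerically:
  x=-1.879: |R|=0.69017 <1
  x=-1.812: |R|=0.64726 <1
  x=-1.214: |R|=0.44102 <1
  x=-2.801: |R|=1.68593 >1
  x=-2.426: |R|=1.18977 >1
  x=-2.421: |R|=1.18400 >1
Interval (-2.2500, 0).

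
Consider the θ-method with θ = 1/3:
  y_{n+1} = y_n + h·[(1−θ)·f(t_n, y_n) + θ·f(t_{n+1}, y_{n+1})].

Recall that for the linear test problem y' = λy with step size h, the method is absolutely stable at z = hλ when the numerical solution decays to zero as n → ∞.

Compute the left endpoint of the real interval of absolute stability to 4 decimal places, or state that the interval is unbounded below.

z* = -6.0000.

On y'=λy, z=hλ:
  y_{n+1} = y_n + z·[2/3·y_n + 1/3·y_{n+1}] ⇒ (1 − 1/3z)y_{n+1} = (1 + 2/3z)y_n
  R(z) = (1 + 2/3z)/(1 − 1/3z).

Boundary: |R(x)|=1, x<0.
x=-0.45: |R|=0.6087
R=−1: 1+2/3x = −1+1/3x ⇒ -1/3x=2 ⇒ x=2/(-1/3)=-6.0000
Confirm numerically:
  x=-4.649: |R|=0.82338 <1
  x=-3.975: |R|=0.70968 <1
  x=-3.688: |R|=0.65431 <1
  x=-3.527: |R|=0.62111 <1
  x=-6.499: |R|=1.05253 >1
  x=-6.333: |R|=1.03568 >1
Interval (-6.0000, 0).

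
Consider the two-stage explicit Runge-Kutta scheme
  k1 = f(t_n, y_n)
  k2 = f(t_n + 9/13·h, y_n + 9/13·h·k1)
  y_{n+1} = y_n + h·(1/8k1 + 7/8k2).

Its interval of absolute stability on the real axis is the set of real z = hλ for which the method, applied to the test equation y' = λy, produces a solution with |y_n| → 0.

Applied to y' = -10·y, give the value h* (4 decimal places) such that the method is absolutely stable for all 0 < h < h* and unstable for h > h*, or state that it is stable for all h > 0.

(-1.6508,0); λ=-10 ⇒ h* = (104/63)/10 = 0.1651.

Set f=λy, z=hλ:
  k1=λy_n ⇒ h·k1=z·y_n;  k2=λ(1+9/13z)y_n ⇒ h·k2=z(1+9/13z)y_n
  y_{n+1}/y_n = 1 + 1/8z + 7/8z(1+9/13z) = 1 + z + 63/104z²
  so R(z) = 1 + z + 63/104z².

Need |R(x)|<1, x<0.
x=-0.89: |R|=0.5898
R=1: x+63/104x²=0 ⇒ x=−104/63=-1.6508; min R=1−1/(4·63/104)=0.5873>−1
Confirm numerically:
  x=-1.622: |R|=0.97171 <1
  x=-1.474: |R|=0.84214 <1
  x=-0.896: |R|=0.59032 <1
  x=-0.842: |R|=0.58747 <1
  x=-2.185: |R|=1.70708 >1
  x=-2.107: |R|=1.58228 >1
Stable set (-1.6508, 0).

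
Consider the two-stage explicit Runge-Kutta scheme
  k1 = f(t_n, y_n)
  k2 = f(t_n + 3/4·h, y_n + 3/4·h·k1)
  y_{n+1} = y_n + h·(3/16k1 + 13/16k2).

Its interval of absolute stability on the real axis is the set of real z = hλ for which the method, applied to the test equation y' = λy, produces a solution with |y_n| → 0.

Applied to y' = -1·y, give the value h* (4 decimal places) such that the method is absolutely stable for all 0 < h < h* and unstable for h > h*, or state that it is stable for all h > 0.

(-1.6410,0); λ=-1 ⇒ h* = (64/39)/1 = 1.6410.

With y'=λy (z=hλ):
  k1=λy_n ⇒ h·k1=z·y_n;  k2=λ(1+3/4z)y_n ⇒ h·k2=z(1+3/4z)y_n
  y_{n+1}/y_n = 1 + 3/16z + 13/16z(1+3/4z) = 1 + z + 39/64z²
  so R(z) = 1 + z + 39/64z².

Solve |R(x)|<1 on ℝ⁻.
x=-1.16: |R|=0.6600
R=1: x+39/64x²=0 ⇒ x=−64/39=-1.6410; min R=1−1/(4·39/64)=0.5897>−1
Confirm numerically:
  x=-1.442: |R|=0.82511 <1
  x=-1.316: |R|=0.73935 <1
  x=-1.165: |R|=0.66206 <1
  x=-1.916: |R|=1.32105 >1
  x=-1.798: |R|=1.17199 >1
Interval (-1.6410, 0).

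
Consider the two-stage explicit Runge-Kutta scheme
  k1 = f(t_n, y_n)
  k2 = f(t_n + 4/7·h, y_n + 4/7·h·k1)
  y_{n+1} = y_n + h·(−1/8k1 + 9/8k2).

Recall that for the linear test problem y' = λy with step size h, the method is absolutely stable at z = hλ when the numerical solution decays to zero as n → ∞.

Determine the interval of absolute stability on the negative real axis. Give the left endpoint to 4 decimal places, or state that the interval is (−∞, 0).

Test eqn y'=λy, z=hλ:
  k1=λy_n ⇒ h·k1=z·y_n;  k2=λ(1+4/7z)y_n ⇒ h·k2=z(1+4/7z)y_n
  y_{n+1}/y_n = 1 − 1/8z + 9/8z(1+4/7z) = 1 + z + 9/14z²
  Hence R(z) = 1 + z + 9/14z².

Find x<0 with |R(x)|<1.
x=-1.58: |R|=1.0248
R=1: x+9/14x²=0 ⇒ x=−14/9=-1.5556; min R=1−1/(4·9/14)=0.6111>−1
Confirm numerically:
  x=-1.527: |R|=0.97197 <1
  x=-1.290: |R|=0.77978 <1
  x=-0.830: |R|=0.61286 <1
  x=-2.050: |R|=1.65161 >1
  x=-1.836: |R|=1.33100 >1
  x=-1.645: |R|=1.09459 >1
Stable set (-1.5556, 0).

(-1.5556, 0).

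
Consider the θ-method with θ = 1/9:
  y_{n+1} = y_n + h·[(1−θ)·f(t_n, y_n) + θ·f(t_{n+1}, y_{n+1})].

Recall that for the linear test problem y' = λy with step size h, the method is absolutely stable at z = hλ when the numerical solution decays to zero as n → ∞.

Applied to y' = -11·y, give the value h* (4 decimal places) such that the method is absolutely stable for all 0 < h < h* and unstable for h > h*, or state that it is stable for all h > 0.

(-2.5714,0); λ=-11 ⇒ h* = (18/7)/11 = 0.2338.

Set f=λy, z=hλ:
  y_{n+1} = y_n + z·[8/9·y_n + 1/9·y_{n+1}] ⇒ (1 − 1/9z)y_{n+1} = (1 + 8/9z)y_n
  R(z) = (1 + 8/9z)/(1 − 1/9z).

Find x<0 with |R(x)|<1.
x=-1.56: |R|=0.3295
R=−1: 1+8/9x = −1+1/9x ⇒ -7/9x=2 ⇒ x=2/(-7/9)=-2.5714
Confirm numerically:
  x=-1.596: |R|=0.35561 <1
  x=-1.519: |R|=0.29965 <1
  x=-1.198: |R|=0.05727 <1
  x=-1.193: |R|=0.05337 <1
  x=-3.103: |R|=1.30744 >1
  x=-3.025: |R|=1.26403 >1
Interval (-2.5714, 0).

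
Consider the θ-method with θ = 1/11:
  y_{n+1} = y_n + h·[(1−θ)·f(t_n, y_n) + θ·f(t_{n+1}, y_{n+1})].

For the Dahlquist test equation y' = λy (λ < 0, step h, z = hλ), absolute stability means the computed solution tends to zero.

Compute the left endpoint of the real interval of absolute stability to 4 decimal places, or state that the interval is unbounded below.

On y'=λy, z=hλ:
  y_{n+1} = y_n + z·[10/11·y_n + 1/11·y_{n+1}] ⇒ (1 − 1/11z)y_{n+1} = (1 + 10/11z)y_n
  so R(z) = (1 + 10/11z)/(1 − 1/11z).

Need |R(x)|<1, x<0.
x=-0.31: |R|=0.6985
R=−1: 1+10/11x = −1+1/11x ⇒ -9/11x=2 ⇒ x=2/(-9/11)=-2.4444
Confirm numerically:
  x=-2.389: |R|=0.96273 <1
  x=-2.172: |R|=0.81385 <1
  x=-1.985: |R|=0.68156 <1
  x=-2.916: |R|=1.30497 >1
  x=-2.736: |R|=1.19103 >1
Interval (-2.4444, 0).

z* = -2.4444.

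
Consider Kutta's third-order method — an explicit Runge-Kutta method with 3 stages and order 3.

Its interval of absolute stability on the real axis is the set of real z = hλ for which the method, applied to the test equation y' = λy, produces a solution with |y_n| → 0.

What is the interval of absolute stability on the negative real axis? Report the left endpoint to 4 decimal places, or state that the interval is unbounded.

Test eqn y'=λy, z=hλ:
  order 3, 3-stage ⇒ R(z)=1+z+z^2/2+z^3/6
  (e.g. R(-0.36)=0.69702, |R|=0.69702)

Find x<0 with |R(x)|<1.
x=-0.36: |R|=0.6970
|R(-2.35)|=0.7517 |R(-2.01)|=0.3434 |R(-1.09)|=0.2882
Bisect:
  x_lo=-3.3132 |R|=2.8863  x_hi=-0.1693 |R|=0.8442
  mid=-1.74125 |R|=0.10517 →hi
  mid=-2.52723 |R|=1.02398 →lo
  mid=-2.13424 |R|=0.47699 →hi
  mid=-2.33074 |R|=0.72480 →hi
  mid=-2.42899 |R|=0.86749 →hi
  mid=-2.47811 |R|=0.94395 →hi
  mid=-2.50267 |R|=0.98351 →hi
  mid=-2.51495 |R|=1.00363 →lo
  ...
  [-2.51284,-2.51265] ⇒ x*=-2.5127
Stable set (-2.5127, 0).

(-2.5127, 0).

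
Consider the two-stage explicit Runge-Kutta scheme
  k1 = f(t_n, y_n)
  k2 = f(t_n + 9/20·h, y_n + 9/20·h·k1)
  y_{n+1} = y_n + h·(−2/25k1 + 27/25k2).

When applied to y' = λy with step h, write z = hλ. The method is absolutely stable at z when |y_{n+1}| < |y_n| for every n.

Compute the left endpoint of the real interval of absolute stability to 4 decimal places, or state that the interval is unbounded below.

left endpoint -2.0576.

Set f=λy, z=hλ:
  k1=λy_n ⇒ h·k1=z·y_n;  k2=λ(1+9/20z)y_n ⇒ h·k2=z(1+9/20z)y_n
  y_{n+1}/y_n = 1 − 2/25z + 27/25z(1+9/20z) = 1 + z + 243/500z²
  so R(z) = 1 + z + 243/500z².

Solve |R(x)|<1 on ℝ⁻.
x=-1.53: |R|=0.6077
R=1: x+243/500x²=0 ⇒ x=−500/243=-2.0576; min R=1−1/(4·243/500)=0.4856>−1
Confirm numerically:
  x=-1.794: |R|=0.77016 <1
  x=-1.662: |R|=0.68045 <1
  x=-1.597: |R|=0.64250 <1
  x=-2.586: |R|=1.66407 >1
  x=-2.440: |R|=1.45345 >1
Stable set (-2.0576, 0).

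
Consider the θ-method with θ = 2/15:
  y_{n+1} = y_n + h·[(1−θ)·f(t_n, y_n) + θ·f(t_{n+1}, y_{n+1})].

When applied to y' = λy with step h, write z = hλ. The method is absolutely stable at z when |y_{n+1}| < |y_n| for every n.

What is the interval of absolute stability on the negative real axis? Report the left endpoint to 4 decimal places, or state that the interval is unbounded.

With y'=λy (z=hλ):
  y_{n+1} = y_n + z·[13/15·y_n + 2/15·y_{n+1}] ⇒ (1 − 2/15z)y_{n+1} = (1 + 13/15z)y_n
  Hence R(z) = (1 + 13/15z)/(1 − 2/15z).

Need |R(x)|<1, x<0.
x=-0.99: |R|=0.1254
R=−1: 1+13/15x = −1+2/15x ⇒ -11/15x=2 ⇒ x=2/(-11/15)=-2.7273
Confirm numerically:
  x=-2.690: |R|=0.97988 <1
  x=-1.757: |R|=0.42352 <1
  x=-1.462: |R|=0.22350 <1
  x=-3.233: |R|=1.25915 >1
  x=-3.059: |R|=1.17279 >1
Interval (-2.7273, 0).

z∈(-2.7273,0).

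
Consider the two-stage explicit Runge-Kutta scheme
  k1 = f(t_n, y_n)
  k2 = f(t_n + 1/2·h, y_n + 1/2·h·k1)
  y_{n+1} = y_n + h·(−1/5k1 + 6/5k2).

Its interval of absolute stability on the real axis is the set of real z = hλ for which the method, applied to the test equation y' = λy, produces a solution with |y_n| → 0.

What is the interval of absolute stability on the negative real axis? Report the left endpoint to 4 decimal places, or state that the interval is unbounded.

Set f=λy, z=hλ:
  k1=λy_n ⇒ h·k1=z·y_n;  k2=λ(1+1/2z)y_n ⇒ h·k2=z(1+1/2z)y_n
  y_{n+1}/y_n = 1 − 1/5z + 6/5z(1+1/2z) = 1 + z + 3/5z²
  Hence R(z) = 1 + z + 3/5z².

Need |R(x)|<1, x<0.
x=-0.4: |R|=0.6960
R=1: x+3/5x²=0 ⇒ x=−5/3=-1.6667; min R=1−1/(4·3/5)=0.5833>−1
Confirm numerically:
  x=-1.462: |R|=0.82047 <1
  x=-1.331: |R|=0.73194 <1
  x=-1.292: |R|=0.70956 <1
  x=-0.785: |R|=0.58474 <1
  x=-2.254: |R|=1.79431 >1
  x=-1.853: |R|=1.20717 >1
So |R|<1 on (-1.6667, 0).

z∈(-1.6667,0).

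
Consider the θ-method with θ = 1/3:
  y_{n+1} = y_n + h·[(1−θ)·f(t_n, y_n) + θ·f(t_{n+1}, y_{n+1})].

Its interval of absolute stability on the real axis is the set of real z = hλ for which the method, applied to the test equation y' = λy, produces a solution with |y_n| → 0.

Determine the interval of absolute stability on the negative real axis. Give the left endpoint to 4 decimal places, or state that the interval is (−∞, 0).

(-6.0000, 0).

With y'=λy (z=hλ):
  y_{n+1} = y_n + z·[2/3·y_n + 1/3·y_{n+1}] ⇒ (1 − 1/3z)y_{n+1} = (1 + 2/3z)y_n
  so R(z) = (1 + 2/3z)/(1 − 1/3z).

Boundary: |R(x)|=1, x<0.
x=-1.7: |R|=0.0851
R=−1: 1+2/3x = −1+1/3x ⇒ -1/3x=2 ⇒ x=2/(-1/3)=-6.0000
Confirm numerically:
  x=-5.208: |R|=0.90351 <1
  x=-3.816: |R|=0.67958 <1
  x=-3.331: |R|=0.57842 <1
  x=-2.913: |R|=0.47793 <1
  x=-6.225: |R|=1.02439 >1
  x=-6.024: |R|=1.00266 >1
So |R|<1 on (-6.0000, 0).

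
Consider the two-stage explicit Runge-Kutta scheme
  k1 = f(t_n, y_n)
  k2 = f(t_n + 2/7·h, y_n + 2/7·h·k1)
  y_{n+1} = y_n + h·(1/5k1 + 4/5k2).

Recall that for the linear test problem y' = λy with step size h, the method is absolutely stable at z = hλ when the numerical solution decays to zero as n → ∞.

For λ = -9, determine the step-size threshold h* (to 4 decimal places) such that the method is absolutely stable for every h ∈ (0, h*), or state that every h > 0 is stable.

Test eqn y'=λy, z=hλ:
  k1=λy_n ⇒ h·k1=z·y_n;  k2=λ(1+2/7z)y_n ⇒ h·k2=z(1+2/7z)y_n
  y_{n+1}/y_n = 1 + 1/5z + 4/5z(1+2/7z) = 1 + z + 8/35z²
  R(z) = 1 + z + 8/35z².

Boundary: |R(x)|=1, x<0.
x=-1.28: |R|=0.0945
R=1: x+8/35x²=0 ⇒ x=−35/8=-4.3750; min R=1−1/(4·8/35)=-0.0938>−1
Confirm numerically:
  x=-3.939: |R|=0.60745 <1
  x=-3.593: |R|=0.35778 <1
  x=-2.159: |R|=0.09356 <1
  x=-4.850: |R|=1.52657 >1
  x=-4.840: |R|=1.51442 >1
Interval (-4.3750, 0).

(-4.3750,0); λ=-9 ⇒ h* = (35/8)/9 = 0.4861.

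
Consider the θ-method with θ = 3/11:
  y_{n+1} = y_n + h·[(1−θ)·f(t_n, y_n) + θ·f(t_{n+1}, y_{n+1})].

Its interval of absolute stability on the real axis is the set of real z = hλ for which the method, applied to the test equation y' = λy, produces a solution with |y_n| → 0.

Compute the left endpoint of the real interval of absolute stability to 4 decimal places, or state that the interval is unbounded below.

z* = -4.4000.

On y'=λy, z=hλ:
  y_{n+1} = y_n + z·[8/11·y_n + 3/11·y_{n+1}] ⇒ (1 − 3/11z)y_{n+1} = (1 + 8/11z)y_n
  R(z) = (1 + 8/11z)/(1 − 3/11z).

Find x<0 with |R(x)|<1.
x=-1.03: |R|=0.1959
R=−1: 1+8/11x = −1+3/11x ⇒ -5/11x=2 ⇒ x=2/(-5/11)=-4.4000
Confirm numerically:
  x=-3.062: |R|=0.66858 <1
  x=-2.547: |R|=0.50298 <1
  x=-2.498: |R|=0.48578 <1
  x=-2.018: |R|=0.30163 <1
  x=-4.791: |R|=1.07705 >1
  x=-4.570: |R|=1.03440 >1
So |R|<1 on (-4.4000, 0).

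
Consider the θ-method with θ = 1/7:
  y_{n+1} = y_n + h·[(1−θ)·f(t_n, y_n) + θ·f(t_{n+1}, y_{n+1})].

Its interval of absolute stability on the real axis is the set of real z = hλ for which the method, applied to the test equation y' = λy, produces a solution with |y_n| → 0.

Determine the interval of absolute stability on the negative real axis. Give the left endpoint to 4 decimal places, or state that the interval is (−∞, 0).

z∈(-2.8000,0).

On y'=λy, z=hλ:
  y_{n+1} = y_n + z·[6/7·y_n + 1/7·y_{n+1}] ⇒ (1 − 1/7z)y_{n+1} = (1 + 6/7z)y_n
  ⇒ R(z) = (1 + 6/7z)/(1 − 1/7z).

Solve |R(x)|<1 on ℝ⁻.
x=-0.62: |R|=0.4304
R=−1: 1+6/7x = −1+1/7x ⇒ -5/7x=2 ⇒ x=2/(-5/7)=-2.8000
Confirm numerically:
  x=-2.304: |R|=0.73345 <1
  x=-1.872: |R|=0.47701 <1
  x=-1.826: |R|=0.44822 <1
  x=-1.449: |R|=0.20050 <1
  x=-3.084: |R|=1.14082 >1
  x=-2.957: |R|=1.07884 >1
  x=-2.924: |R|=1.06247 >1
Interval (-2.8000, 0).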